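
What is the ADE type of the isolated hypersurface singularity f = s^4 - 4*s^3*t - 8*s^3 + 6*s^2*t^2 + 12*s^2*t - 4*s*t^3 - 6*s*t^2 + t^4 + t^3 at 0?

The Hessian of f at 0 is [[0, 0], [0, 0]] with rank 0, so corank 2. A Groebner basis of the Jacobian ideal J(f) in C{s,t} is {t^4, s*t^2 - 2*t^3/3, s^2 - s*t + t^2/4}; counting standard monomials gives mu = 6. Corank 2; j^3 = -(2*s - t)^3 is a perfect cube, so E-series; the 4-jet and mu = 6 give E_6.

E_{6}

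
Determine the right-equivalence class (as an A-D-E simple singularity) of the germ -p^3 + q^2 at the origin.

The Hessian of f at 0 has rank 1. Corank 1: A-series; mu = 2 gives A_2.

A_{2}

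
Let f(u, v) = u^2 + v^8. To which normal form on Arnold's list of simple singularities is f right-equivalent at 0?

A7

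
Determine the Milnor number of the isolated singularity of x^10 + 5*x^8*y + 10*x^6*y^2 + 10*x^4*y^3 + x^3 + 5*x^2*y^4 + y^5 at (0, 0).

The Hessian of f at 0 is [[0, 0], [0, 0]] with rank 0, so corank 2. A Groebner basis of the Jacobian ideal J(f) in C{x,y} is {y^4, x^2}; counting standard monomials gives mu = 8. Corank 2; j^3 = x^3 is a perfect cube, so E-series; the 5-jet and mu = 8 give E_8.

8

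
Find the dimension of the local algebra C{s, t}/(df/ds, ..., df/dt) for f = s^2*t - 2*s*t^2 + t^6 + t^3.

7

The Hessian of f at 0 is [[0, 0], [0, 0]] with rank 0, so corank 2. A Groebner basis of the Jacobian ideal J(f) in C{s,t} is {s^2/6 + t^5 - t^2/6, s^3 - t^3, s*t - t^2}; counting standard monomials gives mu = 7. Corank 2; j^3 = t*(s - t)^2 has shape L^2 M (L != M), so D-series; mu = 7 gives D_7.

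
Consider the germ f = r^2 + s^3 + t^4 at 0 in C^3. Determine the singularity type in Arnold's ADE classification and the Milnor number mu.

The Hessian of f at 0 is [[0, 0, 0], [0, 0, 0], [0, 0, 2]] with rank 1, so corank 2. A Groebner basis of the Jacobian ideal J(f) in C{s,t,r} is {t^3, s^2, r}; counting standard monomials gives mu = 6. Corank 2; j^3 = s^3 is a perfect cube, so E-series; the 4-jet and mu = 6 give E_6.

Type E_6, Milnor number mu = 6.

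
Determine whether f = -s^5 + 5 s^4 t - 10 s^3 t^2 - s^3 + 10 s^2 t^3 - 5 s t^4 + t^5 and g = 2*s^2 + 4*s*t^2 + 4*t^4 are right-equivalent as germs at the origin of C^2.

No.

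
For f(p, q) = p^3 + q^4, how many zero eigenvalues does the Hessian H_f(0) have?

2

Hessian at 0 has rank 0.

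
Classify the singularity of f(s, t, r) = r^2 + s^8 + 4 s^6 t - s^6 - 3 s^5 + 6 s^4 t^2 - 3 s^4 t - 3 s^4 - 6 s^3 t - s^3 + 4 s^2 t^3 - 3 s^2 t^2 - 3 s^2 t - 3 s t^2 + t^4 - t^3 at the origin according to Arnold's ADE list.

The Hessian of f at 0 has rank 1. Corank 2; j^3 = -(s + t)^3 is a perfect cube, so E-series; the 4-jet and mu = 6 give E_6.

E_6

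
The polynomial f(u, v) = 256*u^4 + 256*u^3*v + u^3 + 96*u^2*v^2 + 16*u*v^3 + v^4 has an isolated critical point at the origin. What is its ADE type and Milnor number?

The Hessian of f at 0 has rank 0. Corank 2; j^3 = u^3 is a perfect cube, so E-series; the 4-jet and mu = 6 give E_6.

Type E6, Milnor number mu = 6.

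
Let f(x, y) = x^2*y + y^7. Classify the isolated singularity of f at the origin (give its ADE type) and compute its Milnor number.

The Hessian of f at 0 is [[0, 0], [0, 0]] with rank 0, so corank 2. A Groebner basis of the Jacobian ideal J(f) in C{x,y} is {x^2/7 + y^6, x^3, x*y}; counting standard monomials gives mu = 8. Corank 2; j^3 = x^2*y has shape L^2 M (L != M), so D-series; mu = 8 gives D_8.

Type D8, Milnor number mu = 8.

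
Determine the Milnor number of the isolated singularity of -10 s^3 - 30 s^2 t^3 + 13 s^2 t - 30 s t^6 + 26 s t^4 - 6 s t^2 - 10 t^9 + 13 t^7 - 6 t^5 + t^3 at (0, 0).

4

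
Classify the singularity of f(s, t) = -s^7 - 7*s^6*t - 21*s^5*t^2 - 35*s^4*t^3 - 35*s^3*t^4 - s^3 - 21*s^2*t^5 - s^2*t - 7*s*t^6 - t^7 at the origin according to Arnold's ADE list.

D8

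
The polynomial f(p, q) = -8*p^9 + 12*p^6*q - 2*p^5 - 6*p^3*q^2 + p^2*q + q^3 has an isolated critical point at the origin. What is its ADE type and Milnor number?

The Hessian of f at 0 is [[0, 0], [0, 0]] with rank 0, so corank 2. A Groebner basis of the Jacobian ideal J(f) in C{p,q} is {q^3, p^2 + 3*q^2, p*q}; counting standard monomials gives mu = 4. Corank 2; j^3 = q*(p^2 + q^2) splits into three distinct lines over C (the quadratic factor has nonzero discriminant), so D_4.

Type D_{4}, Milnor number mu = 4.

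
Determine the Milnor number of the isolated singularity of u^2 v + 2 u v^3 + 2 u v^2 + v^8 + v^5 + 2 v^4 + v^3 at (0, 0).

The Hessian of f at 0 has rank 0. Corank 2; j^3 = v*(u + v)^2 has shape L^2 M (L != M), so D-series; mu = 9 gives D_9.

9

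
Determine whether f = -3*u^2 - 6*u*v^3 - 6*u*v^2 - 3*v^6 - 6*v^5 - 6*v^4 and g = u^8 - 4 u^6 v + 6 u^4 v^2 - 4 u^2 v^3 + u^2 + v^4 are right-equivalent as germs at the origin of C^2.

Yes.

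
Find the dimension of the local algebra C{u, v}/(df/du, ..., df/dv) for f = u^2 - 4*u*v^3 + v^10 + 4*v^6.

The Hessian of f at 0 is [[2, 0], [0, 0]] with rank 1, so corank 1. A Groebner basis of the Jacobian ideal J(f) in C{u,v} is {u^3, -u/2 + v^3}; counting standard monomials gives mu = 9. Corank 1: A-series; mu = 9 gives A_9.

9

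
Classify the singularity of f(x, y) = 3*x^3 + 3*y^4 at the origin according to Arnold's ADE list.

The Hessian of f at 0 is [[0, 0], [0, 0]] with rank 0, so corank 2. A Groebner basis of the Jacobian ideal J(f) in C{x,y} is {y^3, x^2}; counting standard monomials gives mu = 6. Corank 2; j^3 = 3*x^3 is a perfect cube, so E-series; the 4-jet and mu = 6 give E_6.

E6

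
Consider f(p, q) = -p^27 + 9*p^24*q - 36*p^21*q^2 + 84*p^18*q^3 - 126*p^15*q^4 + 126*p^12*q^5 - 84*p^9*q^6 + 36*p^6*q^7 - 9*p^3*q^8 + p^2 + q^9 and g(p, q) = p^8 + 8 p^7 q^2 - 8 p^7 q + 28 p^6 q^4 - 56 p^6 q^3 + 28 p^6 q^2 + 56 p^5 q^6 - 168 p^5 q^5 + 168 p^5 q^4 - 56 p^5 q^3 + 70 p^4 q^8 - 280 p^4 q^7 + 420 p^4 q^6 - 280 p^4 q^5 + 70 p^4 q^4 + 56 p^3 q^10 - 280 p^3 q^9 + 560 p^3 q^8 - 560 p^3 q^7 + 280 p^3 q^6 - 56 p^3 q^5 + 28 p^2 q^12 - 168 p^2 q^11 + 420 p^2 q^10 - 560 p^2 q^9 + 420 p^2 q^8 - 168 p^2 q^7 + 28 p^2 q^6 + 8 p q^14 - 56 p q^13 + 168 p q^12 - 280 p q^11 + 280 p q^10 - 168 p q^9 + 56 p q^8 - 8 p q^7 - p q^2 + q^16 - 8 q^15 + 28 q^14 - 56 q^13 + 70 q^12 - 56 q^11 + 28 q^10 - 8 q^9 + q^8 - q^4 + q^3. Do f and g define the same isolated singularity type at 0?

No.

The Hessian of f at 0 has rank 1. Corank 1: A-series; mu = 8 gives A_8. The Hessian of g at 0 has rank 0. Corank 2; j^3 = -q^2*(p - q) has shape L^2 M (L != M), so D-series; mu = 9 gives D_9. f is A_8 but g is D_9, hence not right-equivalent.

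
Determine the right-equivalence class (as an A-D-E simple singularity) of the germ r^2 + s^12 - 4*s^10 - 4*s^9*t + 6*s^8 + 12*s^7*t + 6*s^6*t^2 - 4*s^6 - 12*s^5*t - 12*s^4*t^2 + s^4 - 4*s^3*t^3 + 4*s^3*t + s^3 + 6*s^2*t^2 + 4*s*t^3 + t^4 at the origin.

E6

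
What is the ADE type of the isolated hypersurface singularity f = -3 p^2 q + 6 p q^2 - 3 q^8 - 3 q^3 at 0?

The Hessian of f at 0 has rank 0. Corank 2; j^3 = -3*q*(p - q)^2 has shape L^2 M (L != M), so D-series; mu = 9 gives D_9.

D_9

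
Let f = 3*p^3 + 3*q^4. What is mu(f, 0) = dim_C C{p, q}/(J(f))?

The Hessian of f at 0 has rank 0. Corank 2; j^3 = 3*p^3 is a perfect cube, so E-series; the 4-jet and mu = 6 give E_6.

6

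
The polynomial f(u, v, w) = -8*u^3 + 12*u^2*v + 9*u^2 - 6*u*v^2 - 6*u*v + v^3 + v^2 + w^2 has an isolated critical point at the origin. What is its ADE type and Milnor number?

The Hessian of f at 0 has rank 2. Corank 1: A-series; mu = 2 gives A_2.

Type A_2, Milnor number mu = 2.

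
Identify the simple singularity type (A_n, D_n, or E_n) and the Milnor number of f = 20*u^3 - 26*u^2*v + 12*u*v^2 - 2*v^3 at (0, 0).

Type D4, Milnor number mu = 4.

The Hessian of f at 0 is [[0, 0], [0, 0]] with rank 0, so corank 2. A Groebner basis of the Jacobian ideal J(f) in C{u,v} is {v^3, u^2 - 3*v^2/11, u*v - 6*v^2/11}; counting standard monomials gives mu = 4. Corank 2; j^3 = 2*(2*u - v)*(5*u^2 - 4*u*v + v^2) splits into three distinct lines over C (the quadratic factor has nonzero discriminant), so D_4.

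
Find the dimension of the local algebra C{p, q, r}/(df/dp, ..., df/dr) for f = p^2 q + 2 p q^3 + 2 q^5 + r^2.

The Hessian of f at 0 has rank 1. Corank 2; j^3 = p^2*q has shape L^2 M (L != M), so D-series; mu = 6 gives D_6.

6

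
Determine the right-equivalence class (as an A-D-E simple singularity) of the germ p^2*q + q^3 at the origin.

D_4

The Hessian of f at 0 is [[0, 0], [0, 0]] with rank 0, so corank 2. A Groebner basis of the Jacobian ideal J(f) in C{p,q} is {q^3, p^2 + 3*q^2, p*q}; counting standard monomials gives mu = 4. Corank 2; j^3 = q*(p^2 + q^2) splits into three distinct lines over C (the quadratic factor has nonzero discriminant), so D_4.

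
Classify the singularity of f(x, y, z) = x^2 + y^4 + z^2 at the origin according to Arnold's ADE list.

The Hessian of f at 0 is [[2, 0, 0], [0, 0, 0], [0, 0, 2]] with rank 2, so corank 1. A Groebner basis of the Jacobian ideal J(f) in C{x,y,z} is {y^3, x, z}; counting standard monomials gives mu = 3. Corank 1: A-series; mu = 3 gives A_3.

A_3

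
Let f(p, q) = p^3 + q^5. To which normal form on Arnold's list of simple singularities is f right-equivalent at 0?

The Hessian of f at 0 has rank 0. Corank 2; j^3 = p^3 is a perfect cube, so E-series; the 5-jet and mu = 8 give E_8.

E8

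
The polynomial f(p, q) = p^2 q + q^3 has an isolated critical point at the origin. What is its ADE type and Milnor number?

The Hessian of f at 0 is [[0, 0], [0, 0]] with rank 0, so corank 2. A Groebner basis of the Jacobian ideal J(f) in C{p,q} is {q^3, p^2 + 3*q^2, p*q}; counting standard monomials gives mu = 4. Corank 2; j^3 = q*(p^2 + q^2) splits into three distinct lines over C (the quadratic factor has nonzero discriminant), so D_4.

Type D_{4}, Milnor number mu = 4.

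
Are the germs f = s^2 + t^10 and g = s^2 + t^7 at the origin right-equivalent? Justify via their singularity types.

No.

The Hessian of f at 0 is [[2, 0], [0, 0]] with rank 1, so corank 1. A Groebner basis of the Jacobian ideal J(f) in C{s,t} is {t^9, s}; counting standard monomials gives mu = 9. Corank 1: A-series; mu = 9 gives A_9. The Hessian of g at 0 is [[2, 0], [0, 0]] with rank 1, so corank 1. A Groebner basis of the Jacobian ideal J(g) in C{s,t} is {t^6, s}; counting standard monomials gives mu = 6. Corank 1: A-series; mu = 6 gives A_6. f is A_9 but g is A_6, hence not right-equivalent.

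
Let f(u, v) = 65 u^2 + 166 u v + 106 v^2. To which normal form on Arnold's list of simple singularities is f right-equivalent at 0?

A_1

The Hessian of f at 0 is [[130, 166], [166, 212]] with rank 2, so corank 0. A Groebner basis of the Jacobian ideal J(f) in C{u,v} is {u, v}; counting standard monomials gives mu = 1. Corank 0: nondegenerate Morse point, so A_1.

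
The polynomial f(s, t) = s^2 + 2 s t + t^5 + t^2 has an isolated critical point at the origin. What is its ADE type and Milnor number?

The Hessian of f at 0 is [[2, 2], [2, 2]] with rank 1, so corank 1. A Groebner basis of the Jacobian ideal J(f) in C{s,t} is {t^4, s + t}; counting standard monomials gives mu = 4. Corank 1: A-series; mu = 4 gives A_4.

Type A_4, Milnor number mu = 4.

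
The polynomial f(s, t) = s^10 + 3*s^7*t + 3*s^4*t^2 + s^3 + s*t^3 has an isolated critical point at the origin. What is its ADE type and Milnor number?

Type E_{7}, Milnor number mu = 7.

The Hessian of f at 0 has rank 0. Corank 2; j^3 = s^3 is a perfect cube, so E-series; the 4-jet and mu = 7 give E_7.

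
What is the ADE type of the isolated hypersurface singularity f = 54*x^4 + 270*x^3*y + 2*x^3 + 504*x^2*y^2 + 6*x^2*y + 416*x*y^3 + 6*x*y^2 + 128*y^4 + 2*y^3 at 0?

E_7

The Hessian of f at 0 has rank 0. Corank 2; j^3 = 2*(x + y)^3 is a perfect cube, so E-series; the 4-jet and mu = 7 give E_7.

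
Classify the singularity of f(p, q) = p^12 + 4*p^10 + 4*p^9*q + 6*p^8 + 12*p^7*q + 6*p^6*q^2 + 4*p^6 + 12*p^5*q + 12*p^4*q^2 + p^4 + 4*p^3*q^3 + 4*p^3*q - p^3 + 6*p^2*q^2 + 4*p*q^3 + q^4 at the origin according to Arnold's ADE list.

The Hessian of f at 0 is [[0, 0], [0, 0]] with rank 0, so corank 2. A Groebner basis of the Jacobian ideal J(f) in C{p,q} is {q^4, p*q^2 + q^3/3, p^2}; counting standard monomials gives mu = 6. Corank 2; j^3 = -p^3 is a perfect cube, so E-series; the 4-jet and mu = 6 give E_6.

E_{6}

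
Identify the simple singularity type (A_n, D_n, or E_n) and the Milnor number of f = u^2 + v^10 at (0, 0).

Type A_{9}, Milnor number mu = 9.

The Hessian of f at 0 is [[2, 0], [0, 0]] with rank 1, so corank 1. A Groebner basis of the Jacobian ideal J(f) in C{u,v} is {v^9, u}; counting standard monomials gives mu = 9. Corank 1: A-series; mu = 9 gives A_9.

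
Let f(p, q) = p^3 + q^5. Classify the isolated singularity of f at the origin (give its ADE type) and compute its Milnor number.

Type E8, Milnor number mu = 8.

The Hessian of f at 0 has rank 0. Corank 2; j^3 = p^3 is a perfect cube, so E-series; the 5-jet and mu = 8 give E_8.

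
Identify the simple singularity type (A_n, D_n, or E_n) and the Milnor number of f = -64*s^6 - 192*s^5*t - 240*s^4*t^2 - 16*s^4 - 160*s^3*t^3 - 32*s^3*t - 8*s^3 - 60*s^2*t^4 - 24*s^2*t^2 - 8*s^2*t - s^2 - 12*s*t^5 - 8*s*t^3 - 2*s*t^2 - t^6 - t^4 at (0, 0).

Type A_{5}, Milnor number mu = 5.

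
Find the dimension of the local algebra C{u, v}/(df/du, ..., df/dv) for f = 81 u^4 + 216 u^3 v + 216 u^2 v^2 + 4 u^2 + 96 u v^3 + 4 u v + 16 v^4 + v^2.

The Hessian of f at 0 is [[8, 4], [4, 2]] with rank 1, so corank 1. A Groebner basis of the Jacobian ideal J(f) in C{u,v} is {v^3, u + v/2}; counting standard monomials gives mu = 3. Corank 1: A-series; mu = 3 gives A_3.

3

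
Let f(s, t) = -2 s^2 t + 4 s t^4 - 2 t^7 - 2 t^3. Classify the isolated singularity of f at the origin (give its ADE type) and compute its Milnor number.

Type D4, Milnor number mu = 4.

The Hessian of f at 0 has rank 0. Corank 2; j^3 = -2*t*(s^2 + t^2) splits into three distinct lines over C (the quadratic factor has nonzero discriminant), so D_4.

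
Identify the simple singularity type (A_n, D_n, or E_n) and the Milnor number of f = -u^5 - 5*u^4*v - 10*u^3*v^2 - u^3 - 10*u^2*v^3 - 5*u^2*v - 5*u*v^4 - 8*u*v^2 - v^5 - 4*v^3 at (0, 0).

The Hessian of f at 0 has rank 0. Corank 2; j^3 = -(u + v)*(u + 2*v)^2 has shape L^2 M (L != M), so D-series; mu = 6 gives D_6.

Type D6, Milnor number mu = 6.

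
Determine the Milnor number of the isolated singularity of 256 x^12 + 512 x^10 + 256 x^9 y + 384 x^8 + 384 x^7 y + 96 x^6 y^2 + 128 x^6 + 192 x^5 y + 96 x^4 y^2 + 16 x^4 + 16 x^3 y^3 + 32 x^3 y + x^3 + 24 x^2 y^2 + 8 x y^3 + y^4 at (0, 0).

6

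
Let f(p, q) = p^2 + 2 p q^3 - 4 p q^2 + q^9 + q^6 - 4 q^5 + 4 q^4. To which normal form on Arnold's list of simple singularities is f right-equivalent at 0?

A_8

The Hessian of f at 0 has rank 1. Corank 1: A-series; mu = 8 gives A_8.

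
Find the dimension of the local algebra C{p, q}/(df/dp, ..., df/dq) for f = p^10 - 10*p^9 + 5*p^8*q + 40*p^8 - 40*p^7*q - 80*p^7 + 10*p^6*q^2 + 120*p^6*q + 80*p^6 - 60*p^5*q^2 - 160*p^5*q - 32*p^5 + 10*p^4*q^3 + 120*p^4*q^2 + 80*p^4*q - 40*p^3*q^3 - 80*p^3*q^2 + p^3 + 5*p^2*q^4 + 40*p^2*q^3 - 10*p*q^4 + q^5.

The Hessian of f at 0 has rank 0. Corank 2; j^3 = p^3 is a perfect cube, so E-series; the 5-jet and mu = 8 give E_8.

8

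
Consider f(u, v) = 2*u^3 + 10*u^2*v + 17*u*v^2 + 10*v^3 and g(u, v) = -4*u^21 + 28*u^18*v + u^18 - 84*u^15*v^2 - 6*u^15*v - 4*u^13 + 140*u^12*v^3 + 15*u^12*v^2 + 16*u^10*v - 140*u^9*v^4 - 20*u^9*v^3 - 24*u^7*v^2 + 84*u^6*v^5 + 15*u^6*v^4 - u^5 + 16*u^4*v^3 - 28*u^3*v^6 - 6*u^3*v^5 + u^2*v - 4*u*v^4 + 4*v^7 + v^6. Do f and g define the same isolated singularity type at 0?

No.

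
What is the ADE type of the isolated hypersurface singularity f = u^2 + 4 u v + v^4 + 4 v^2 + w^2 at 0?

A3

The Hessian of f at 0 has rank 2. Corank 1: A-series; mu = 3 gives A_3.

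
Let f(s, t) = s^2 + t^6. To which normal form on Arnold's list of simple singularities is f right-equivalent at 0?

The Hessian of f at 0 is [[2, 0], [0, 0]] with rank 1, so corank 1. A Groebner basis of the Jacobian ideal J(f) in C{s,t} is {t^5, s}; counting standard monomials gives mu = 5. Corank 1: A-series; mu = 5 gives A_5.

A_{5}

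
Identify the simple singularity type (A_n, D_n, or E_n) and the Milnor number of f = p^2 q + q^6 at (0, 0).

Type D_7, Milnor number mu = 7.

The Hessian of f at 0 has rank 0. Corank 2; j^3 = p^2*q has shape L^2 M (L != M), so D-series; mu = 7 gives D_7.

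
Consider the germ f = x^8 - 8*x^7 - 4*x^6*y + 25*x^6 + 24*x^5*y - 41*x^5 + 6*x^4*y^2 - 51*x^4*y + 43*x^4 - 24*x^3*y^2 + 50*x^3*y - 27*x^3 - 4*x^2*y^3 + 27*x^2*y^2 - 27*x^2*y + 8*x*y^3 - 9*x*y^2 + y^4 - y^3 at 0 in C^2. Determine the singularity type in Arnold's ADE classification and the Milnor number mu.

The Hessian of f at 0 has rank 0. Corank 2; j^3 = -(3*x + y)^3 is a perfect cube, so E-series; the 4-jet and mu = 6 give E_6.

Type E_{6}, Milnor number mu = 6.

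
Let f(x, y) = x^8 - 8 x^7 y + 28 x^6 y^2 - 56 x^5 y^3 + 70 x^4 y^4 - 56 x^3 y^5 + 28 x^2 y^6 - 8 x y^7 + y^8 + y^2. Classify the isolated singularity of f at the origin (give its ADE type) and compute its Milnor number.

The Hessian of f at 0 is [[0, 0], [0, 2]] with rank 1, so corank 1. A Groebner basis of the Jacobian ideal J(f) in C{x,y} is {x^7, y}; counting standard monomials gives mu = 7. Corank 1: A-series; mu = 7 gives A_7.

Type A_7, Milnor number mu = 7.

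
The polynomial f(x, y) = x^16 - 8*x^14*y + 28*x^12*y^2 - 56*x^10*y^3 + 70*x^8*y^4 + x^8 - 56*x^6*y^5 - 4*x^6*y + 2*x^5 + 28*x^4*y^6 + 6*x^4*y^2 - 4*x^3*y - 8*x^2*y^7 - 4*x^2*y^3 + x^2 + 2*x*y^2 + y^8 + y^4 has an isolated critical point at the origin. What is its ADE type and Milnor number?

Type A7, Milnor number mu = 7.

The Hessian of f at 0 is [[2, 0], [0, 0]] with rank 1, so corank 1. A Groebner basis of the Jacobian ideal J(f) in C{x,y} is {-x^2 + y^4, x^3 + x*y/2 + y^3/2, x^2*y - x/2 - y^2/2, x^2 + x*y^2}; counting standard monomials gives mu = 7. Corank 1: A-series; mu = 7 gives A_7.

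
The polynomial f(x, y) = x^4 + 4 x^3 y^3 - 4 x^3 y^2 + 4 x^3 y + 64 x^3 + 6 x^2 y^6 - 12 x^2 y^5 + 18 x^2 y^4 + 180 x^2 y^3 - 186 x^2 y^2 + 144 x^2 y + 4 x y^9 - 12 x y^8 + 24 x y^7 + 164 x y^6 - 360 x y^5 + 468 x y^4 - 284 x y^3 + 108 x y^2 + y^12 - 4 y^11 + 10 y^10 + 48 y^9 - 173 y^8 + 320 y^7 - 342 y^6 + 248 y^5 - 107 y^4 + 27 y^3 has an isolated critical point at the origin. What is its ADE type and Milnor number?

The Hessian of f at 0 has rank 0. Corank 2; j^3 = (4*x + 3*y)^3 is a perfect cube, so E-series; the 4-jet and mu = 6 give E_6.

Type E_6, Milnor number mu = 6.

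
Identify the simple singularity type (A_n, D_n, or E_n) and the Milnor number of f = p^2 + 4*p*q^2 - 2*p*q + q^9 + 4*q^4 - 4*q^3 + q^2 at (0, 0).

Type A8, Milnor number mu = 8.

The Hessian of f at 0 has rank 1. Corank 1: A-series; mu = 8 gives A_8.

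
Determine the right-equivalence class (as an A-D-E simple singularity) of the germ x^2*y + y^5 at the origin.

The Hessian of f at 0 has rank 0. Corank 2; j^3 = x^2*y has shape L^2 M (L != M), so D-series; mu = 6 gives D_6.

D6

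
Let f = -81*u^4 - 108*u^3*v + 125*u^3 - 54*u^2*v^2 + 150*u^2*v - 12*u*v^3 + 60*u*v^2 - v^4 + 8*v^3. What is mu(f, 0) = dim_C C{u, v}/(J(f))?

6

The Hessian of f at 0 has rank 0. Corank 2; j^3 = (5*u + 2*v)^3 is a perfect cube, so E-series; the 4-jet and mu = 6 give E_6.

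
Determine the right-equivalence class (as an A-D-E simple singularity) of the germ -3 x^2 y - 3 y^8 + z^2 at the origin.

D_{9}

The Hessian of f at 0 has rank 1. Corank 2; j^3 = -3*x^2*y has shape L^2 M (L != M), so D-series; mu = 9 gives D_9.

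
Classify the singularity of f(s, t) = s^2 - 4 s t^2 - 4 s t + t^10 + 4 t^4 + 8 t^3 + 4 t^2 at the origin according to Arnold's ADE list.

A_{9}

The Hessian of f at 0 has rank 1. Corank 1: A-series; mu = 9 gives A_9.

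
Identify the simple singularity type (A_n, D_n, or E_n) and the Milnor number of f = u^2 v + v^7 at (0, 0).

Type D_8, Milnor number mu = 8.

The Hessian of f at 0 is [[0, 0], [0, 0]] with rank 0, so corank 2. A Groebner basis of the Jacobian ideal J(f) in C{u,v} is {u^2/7 + v^6, u^3, u*v}; counting standard monomials gives mu = 8. Corank 2; j^3 = u^2*v has shape L^2 M (L != M), so D-series; mu = 8 gives D_8.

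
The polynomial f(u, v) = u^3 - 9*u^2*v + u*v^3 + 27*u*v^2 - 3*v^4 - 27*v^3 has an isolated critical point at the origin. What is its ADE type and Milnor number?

The Hessian of f at 0 is [[0, 0], [0, 0]] with rank 0, so corank 2. A Groebner basis of the Jacobian ideal J(f) in C{u,v} is {u^3 - 9*u^2*v - 162*u^2 + 972*u*v - 1458*v^2, 9*u^2 + u*v^2 - 54*u*v + 81*v^2, 3*u^2 - 18*u*v + v^3 + 27*v^2}; counting standard monomials gives mu = 7. Corank 2; j^3 = (u - 3*v)^3 is a perfect cube, so E-series; the 4-jet and mu = 7 give E_7.

Type E_7, Milnor number mu = 7.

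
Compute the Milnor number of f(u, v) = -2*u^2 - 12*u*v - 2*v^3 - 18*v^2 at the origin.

2

The Hessian of f at 0 is [[-4, -12], [-12, -36]] with rank 1, so corank 1. A Groebner basis of the Jacobian ideal J(f) in C{u,v} is {v^2, u + 3*v}; counting standard monomials gives mu = 2. Corank 1: A-series; mu = 2 gives A_2.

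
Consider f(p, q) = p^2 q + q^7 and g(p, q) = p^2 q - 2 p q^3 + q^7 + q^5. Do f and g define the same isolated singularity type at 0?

Yes.

The Hessian of f at 0 is [[0, 0], [0, 0]] with rank 0, so corank 2. A Groebner basis of the Jacobian ideal J(f) in C{p,q} is {p^2/7 + q^6, p^3, p*q}; counting standard monomials gives mu = 8. Corank 2; j^3 = p^2*q has shape L^2 M (L != M), so D-series; mu = 8 gives D_8. The Hessian of g at 0 is [[0, 0], [0, 0]] with rank 0, so corank 2. A Groebner basis of the Jacobian ideal J(g) in C{p,q} is {p^2*q^2 + p^2/7 - p*q^2/7, p^3 + p^2/7 - p*q^2/7, -p*q + q^3}; counting standard monomials gives mu = 8. Corank 2; j^3 = p^2*q has shape L^2 M (L != M), so D-series; mu = 8 gives D_8. Both have type D_8, hence right-equivalent.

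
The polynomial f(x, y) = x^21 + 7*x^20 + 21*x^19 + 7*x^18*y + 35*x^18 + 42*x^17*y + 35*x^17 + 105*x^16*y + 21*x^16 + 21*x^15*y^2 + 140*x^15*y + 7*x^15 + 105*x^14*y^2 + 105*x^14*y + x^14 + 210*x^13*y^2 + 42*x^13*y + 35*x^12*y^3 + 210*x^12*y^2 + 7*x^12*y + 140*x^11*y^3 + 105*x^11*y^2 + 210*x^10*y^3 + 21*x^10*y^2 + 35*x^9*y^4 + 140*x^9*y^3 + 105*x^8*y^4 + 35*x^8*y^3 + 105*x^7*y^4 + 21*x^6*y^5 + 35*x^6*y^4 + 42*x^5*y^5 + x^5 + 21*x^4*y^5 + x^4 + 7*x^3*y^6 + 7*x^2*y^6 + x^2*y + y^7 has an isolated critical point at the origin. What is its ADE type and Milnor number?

The Hessian of f at 0 has rank 0. Corank 2; j^3 = x^2*y has shape L^2 M (L != M), so D-series; mu = 8 gives D_8.

Type D_{8}, Milnor number mu = 8.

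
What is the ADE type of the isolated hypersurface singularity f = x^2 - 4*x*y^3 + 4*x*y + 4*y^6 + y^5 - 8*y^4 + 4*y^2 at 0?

A4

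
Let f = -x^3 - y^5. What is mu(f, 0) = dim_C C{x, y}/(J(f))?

8

The Hessian of f at 0 is [[0, 0], [0, 0]] with rank 0, so corank 2. A Groebner basis of the Jacobian ideal J(f) in C{x,y} is {y^4, x^2}; counting standard monomials gives mu = 8. Corank 2; j^3 = -x^3 is a perfect cube, so E-series; the 5-jet and mu = 8 give E_8.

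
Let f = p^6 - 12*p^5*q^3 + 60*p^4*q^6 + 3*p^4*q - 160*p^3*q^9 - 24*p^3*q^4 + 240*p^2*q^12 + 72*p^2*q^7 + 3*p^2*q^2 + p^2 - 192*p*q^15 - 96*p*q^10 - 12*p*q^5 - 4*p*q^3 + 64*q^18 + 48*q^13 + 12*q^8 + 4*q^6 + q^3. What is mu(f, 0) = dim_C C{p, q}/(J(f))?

2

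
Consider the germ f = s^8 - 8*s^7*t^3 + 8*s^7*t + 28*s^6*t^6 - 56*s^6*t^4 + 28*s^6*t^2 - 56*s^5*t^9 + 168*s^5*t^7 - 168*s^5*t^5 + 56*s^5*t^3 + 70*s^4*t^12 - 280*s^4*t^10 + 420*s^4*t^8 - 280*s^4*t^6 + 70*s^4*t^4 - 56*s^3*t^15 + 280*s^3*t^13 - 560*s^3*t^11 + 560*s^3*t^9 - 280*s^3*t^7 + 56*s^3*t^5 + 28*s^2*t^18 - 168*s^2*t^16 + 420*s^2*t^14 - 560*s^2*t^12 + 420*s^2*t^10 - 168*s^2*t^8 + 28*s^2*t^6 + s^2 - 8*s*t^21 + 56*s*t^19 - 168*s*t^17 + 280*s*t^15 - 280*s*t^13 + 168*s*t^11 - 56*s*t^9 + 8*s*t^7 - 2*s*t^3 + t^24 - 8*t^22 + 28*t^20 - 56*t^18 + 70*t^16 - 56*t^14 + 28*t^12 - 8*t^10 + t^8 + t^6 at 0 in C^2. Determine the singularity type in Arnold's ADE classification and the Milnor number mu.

Type A_7, Milnor number mu = 7.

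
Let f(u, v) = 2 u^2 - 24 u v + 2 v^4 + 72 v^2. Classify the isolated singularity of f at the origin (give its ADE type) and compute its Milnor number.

The Hessian of f at 0 has rank 1. Corank 1: A-series; mu = 3 gives A_3.

Type A_3, Milnor number mu = 3.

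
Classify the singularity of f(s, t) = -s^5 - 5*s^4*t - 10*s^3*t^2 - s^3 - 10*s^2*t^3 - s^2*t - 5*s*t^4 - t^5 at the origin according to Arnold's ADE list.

D_{6}

The Hessian of f at 0 has rank 0. Corank 2; j^3 = -s^2*(s + t) has shape L^2 M (L != M), so D-series; mu = 6 gives D_6.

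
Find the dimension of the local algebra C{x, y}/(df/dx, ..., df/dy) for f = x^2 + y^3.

The Hessian of f at 0 has rank 1. Corank 1: A-series; mu = 2 gives A_2.

2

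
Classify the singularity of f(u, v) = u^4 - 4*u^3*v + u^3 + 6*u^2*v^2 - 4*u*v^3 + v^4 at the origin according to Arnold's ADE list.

E_6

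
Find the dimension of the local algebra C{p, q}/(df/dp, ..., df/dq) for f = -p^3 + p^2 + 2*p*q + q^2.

2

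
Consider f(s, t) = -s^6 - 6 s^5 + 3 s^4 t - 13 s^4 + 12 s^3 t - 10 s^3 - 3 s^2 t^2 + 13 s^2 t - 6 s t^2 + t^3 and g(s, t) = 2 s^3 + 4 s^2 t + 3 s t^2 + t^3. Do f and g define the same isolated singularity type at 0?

The Hessian of f at 0 has rank 0. Corank 2; j^3 = -(2*s - t)*(5*s^2 - 4*s*t + t^2) splits into three distinct lines over C (the quadratic factor has nonzero discriminant), so D_4. The Hessian of g at 0 has rank 0. Corank 2; j^3 = (s + t)*(2*s^2 + 2*s*t + t^2) splits into three distinct lines over C (the quadratic factor has nonzero discriminant), so D_4. Both have type D_4, hence right-equivalent.

Yes.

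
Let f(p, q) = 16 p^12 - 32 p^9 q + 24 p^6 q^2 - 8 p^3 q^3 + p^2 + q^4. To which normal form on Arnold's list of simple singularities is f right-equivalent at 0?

A_3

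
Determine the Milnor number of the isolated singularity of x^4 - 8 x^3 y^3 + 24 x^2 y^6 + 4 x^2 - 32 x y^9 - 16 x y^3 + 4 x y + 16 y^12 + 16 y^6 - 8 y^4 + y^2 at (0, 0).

3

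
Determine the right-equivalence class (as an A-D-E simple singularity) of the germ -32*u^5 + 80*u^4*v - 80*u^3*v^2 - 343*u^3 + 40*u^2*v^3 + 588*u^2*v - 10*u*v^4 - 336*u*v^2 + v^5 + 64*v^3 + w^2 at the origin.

The Hessian of f at 0 is [[0, 0, 0], [0, 0, 0], [0, 0, 2]] with rank 1, so corank 2. A Groebner basis of the Jacobian ideal J(f) in C{u,v,w} is {v^5, u*v^3 - 31*v^4/56, u^2 - 8*u*v/7 + 16*v^2/49, w}; counting standard monomials gives mu = 8. Corank 2; j^3 = -(7*u - 4*v)^3 is a perfect cube, so E-series; the 5-jet and mu = 8 give E_8.

E_8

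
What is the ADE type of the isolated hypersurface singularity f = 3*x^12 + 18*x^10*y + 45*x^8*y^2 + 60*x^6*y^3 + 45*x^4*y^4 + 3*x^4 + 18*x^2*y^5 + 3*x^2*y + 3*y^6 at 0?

D_7

The Hessian of f at 0 has rank 0. Corank 2; j^3 = 3*x^2*y has shape L^2 M (L != M), so D-series; mu = 7 gives D_7.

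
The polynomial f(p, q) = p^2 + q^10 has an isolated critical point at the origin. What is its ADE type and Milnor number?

The Hessian of f at 0 is [[2, 0], [0, 0]] with rank 1, so corank 1. A Groebner basis of the Jacobian ideal J(f) in C{p,q} is {q^9, p}; counting standard monomials gives mu = 9. Corank 1: A-series; mu = 9 gives A_9.

Type A9, Milnor number mu = 9.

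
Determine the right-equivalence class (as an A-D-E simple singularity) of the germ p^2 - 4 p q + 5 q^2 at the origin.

A_{1}

The Hessian of f at 0 is [[2, -4], [-4, 10]] with rank 2, so corank 0. A Groebner basis of the Jacobian ideal J(f) in C{p,q} is {p, q}; counting standard monomials gives mu = 1. Corank 0: nondegenerate Morse point, so A_1.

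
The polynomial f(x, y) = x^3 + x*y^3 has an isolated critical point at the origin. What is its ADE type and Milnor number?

The Hessian of f at 0 is [[0, 0], [0, 0]] with rank 0, so corank 2. A Groebner basis of the Jacobian ideal J(f) in C{x,y} is {x^3, x*y^2, 3*x^2 + y^3}; counting standard monomials gives mu = 7. Corank 2; j^3 = x^3 is a perfect cube, so E-series; the 4-jet and mu = 7 give E_7.

Type E7, Milnor number mu = 7.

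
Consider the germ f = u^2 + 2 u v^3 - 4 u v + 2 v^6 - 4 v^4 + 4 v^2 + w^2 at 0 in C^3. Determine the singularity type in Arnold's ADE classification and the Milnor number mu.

Type A_5, Milnor number mu = 5.

The Hessian of f at 0 has rank 2. Corank 1: A-series; mu = 5 gives A_5.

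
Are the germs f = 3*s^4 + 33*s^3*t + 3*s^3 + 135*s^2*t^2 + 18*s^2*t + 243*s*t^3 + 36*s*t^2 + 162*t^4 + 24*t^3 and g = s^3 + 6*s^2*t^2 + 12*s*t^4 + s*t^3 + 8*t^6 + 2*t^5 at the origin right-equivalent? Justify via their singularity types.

The Hessian of f at 0 is [[0, 0], [0, 0]] with rank 0, so corank 2. A Groebner basis of the Jacobian ideal J(f) in C{s,t} is {3*s^2 + 12*s*t + t^4 + t^3 + 12*t^2, s^3 + 30*s^2 + 120*s*t + 18*t^3 + 120*t^2, s^2*t - 9*s^2 - 36*s*t - 7*t^3 - 36*t^2, 2*s^2 + s*t^2 + 8*s*t + 8*t^3/3 + 8*t^2}; counting standard monomials gives mu = 7. Corank 2; j^3 = 3*(s + 2*t)^3 is a perfect cube, so E-series; the 4-jet and mu = 7 give E_7. The Hessian of g at 0 is [[0, 0], [0, 0]] with rank 0, so corank 2. A Groebner basis of the Jacobian ideal J(g) in C{s,t} is {-s^2/4 + t^4 - t^3/12, s^3, s^2*t + s^2/12 + t^3/36, s^2/2 + s*t^2 + t^3/6}; counting standard monomials gives mu = 7. Corank 2; j^3 = s^3 is a perfect cube, so E-series; the 4-jet and mu = 7 give E_7. Both have type E_7, hence right-equivalent.

Yes.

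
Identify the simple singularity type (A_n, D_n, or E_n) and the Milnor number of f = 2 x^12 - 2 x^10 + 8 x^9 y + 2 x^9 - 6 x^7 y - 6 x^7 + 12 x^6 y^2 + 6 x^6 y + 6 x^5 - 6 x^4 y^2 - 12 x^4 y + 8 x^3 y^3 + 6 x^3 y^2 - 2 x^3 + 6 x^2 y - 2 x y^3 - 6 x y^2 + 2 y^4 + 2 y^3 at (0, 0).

Type E_7, Milnor number mu = 7.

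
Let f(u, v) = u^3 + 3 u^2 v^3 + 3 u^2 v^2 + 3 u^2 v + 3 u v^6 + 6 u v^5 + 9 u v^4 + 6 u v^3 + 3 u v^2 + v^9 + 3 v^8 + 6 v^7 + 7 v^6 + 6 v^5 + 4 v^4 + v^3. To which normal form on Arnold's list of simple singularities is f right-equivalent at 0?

The Hessian of f at 0 has rank 0. Corank 2; j^3 = (u + v)^3 is a perfect cube, so E-series; the 4-jet and mu = 6 give E_6.

E6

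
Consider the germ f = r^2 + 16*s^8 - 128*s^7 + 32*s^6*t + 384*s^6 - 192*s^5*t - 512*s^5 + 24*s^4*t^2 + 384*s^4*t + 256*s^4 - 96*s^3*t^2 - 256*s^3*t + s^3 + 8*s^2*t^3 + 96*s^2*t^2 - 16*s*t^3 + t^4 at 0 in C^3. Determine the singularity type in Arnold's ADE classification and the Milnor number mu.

Type E_{6}, Milnor number mu = 6.

The Hessian of f at 0 is [[0, 0, 0], [0, 0, 0], [0, 0, 2]] with rank 1, so corank 2. A Groebner basis of the Jacobian ideal J(f) in C{s,t,r} is {t^4, s*t^2 - t^3/12, s^2, r}; counting standard monomials gives mu = 6. Corank 2; j^3 = s^3 is a perfect cube, so E-series; the 4-jet and mu = 6 give E_6.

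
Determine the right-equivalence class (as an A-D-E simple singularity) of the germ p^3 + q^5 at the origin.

E_{8}

The Hessian of f at 0 has rank 0. Corank 2; j^3 = p^3 is a perfect cube, so E-series; the 5-jet and mu = 8 give E_8.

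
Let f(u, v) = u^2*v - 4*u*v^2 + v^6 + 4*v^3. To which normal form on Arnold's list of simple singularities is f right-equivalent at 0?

D_7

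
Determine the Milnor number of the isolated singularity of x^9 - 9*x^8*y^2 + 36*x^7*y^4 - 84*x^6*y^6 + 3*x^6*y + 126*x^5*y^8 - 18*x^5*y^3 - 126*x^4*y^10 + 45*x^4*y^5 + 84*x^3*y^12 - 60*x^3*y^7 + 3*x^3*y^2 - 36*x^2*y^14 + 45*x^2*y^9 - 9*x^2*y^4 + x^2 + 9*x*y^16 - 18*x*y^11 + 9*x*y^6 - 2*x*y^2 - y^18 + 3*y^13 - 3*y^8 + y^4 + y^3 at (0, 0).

The Hessian of f at 0 is [[2, 0], [0, 0]] with rank 1, so corank 1. A Groebner basis of the Jacobian ideal J(f) in C{x,y} is {y^2, x}; counting standard monomials gives mu = 2. Corank 1: A-series; mu = 2 gives A_2.

2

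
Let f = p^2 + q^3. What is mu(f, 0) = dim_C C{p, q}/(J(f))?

2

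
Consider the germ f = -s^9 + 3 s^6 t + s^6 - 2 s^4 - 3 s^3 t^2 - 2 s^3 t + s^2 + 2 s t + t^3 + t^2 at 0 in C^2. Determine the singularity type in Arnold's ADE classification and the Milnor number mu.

The Hessian of f at 0 has rank 1. Corank 1: A-series; mu = 2 gives A_2.

Type A_{2}, Milnor number mu = 2.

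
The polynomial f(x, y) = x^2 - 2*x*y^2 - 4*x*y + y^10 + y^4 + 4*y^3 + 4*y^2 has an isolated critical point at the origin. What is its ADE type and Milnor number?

Type A9, Milnor number mu = 9.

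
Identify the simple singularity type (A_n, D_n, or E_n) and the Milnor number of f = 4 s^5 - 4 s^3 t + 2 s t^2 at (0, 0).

Type D_6, Milnor number mu = 6.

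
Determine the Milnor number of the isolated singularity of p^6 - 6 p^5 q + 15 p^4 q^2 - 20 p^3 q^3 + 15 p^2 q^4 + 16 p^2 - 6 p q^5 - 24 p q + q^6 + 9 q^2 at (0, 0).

5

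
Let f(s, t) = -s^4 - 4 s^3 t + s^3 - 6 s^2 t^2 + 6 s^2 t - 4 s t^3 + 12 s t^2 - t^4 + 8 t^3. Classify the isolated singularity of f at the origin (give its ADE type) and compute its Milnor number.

Type E6, Milnor number mu = 6.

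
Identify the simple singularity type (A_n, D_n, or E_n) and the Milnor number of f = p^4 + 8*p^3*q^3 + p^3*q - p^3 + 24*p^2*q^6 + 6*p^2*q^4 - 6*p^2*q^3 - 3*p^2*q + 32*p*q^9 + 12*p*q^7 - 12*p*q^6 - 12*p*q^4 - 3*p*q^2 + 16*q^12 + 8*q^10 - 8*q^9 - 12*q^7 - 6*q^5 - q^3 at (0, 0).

Type E_7, Milnor number mu = 7.

The Hessian of f at 0 has rank 0. Corank 2; j^3 = -(p + q)^3 is a perfect cube, so E-series; the 4-jet and mu = 7 give E_7.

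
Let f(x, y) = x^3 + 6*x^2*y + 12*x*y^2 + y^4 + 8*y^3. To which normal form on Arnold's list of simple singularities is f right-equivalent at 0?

The Hessian of f at 0 is [[0, 0], [0, 0]] with rank 0, so corank 2. A Groebner basis of the Jacobian ideal J(f) in C{x,y} is {y^3, x^2 + 4*x*y + 4*y^2}; counting standard monomials gives mu = 6. Corank 2; j^3 = (x + 2*y)^3 is a perfect cube, so E-series; the 4-jet and mu = 6 give E_6.

E_{6}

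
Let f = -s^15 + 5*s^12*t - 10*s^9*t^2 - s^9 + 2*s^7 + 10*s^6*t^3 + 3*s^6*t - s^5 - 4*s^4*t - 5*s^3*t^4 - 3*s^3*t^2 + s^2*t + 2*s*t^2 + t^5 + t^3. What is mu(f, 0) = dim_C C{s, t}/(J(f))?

6

The Hessian of f at 0 has rank 0. Corank 2; j^3 = t*(s + t)^2 has shape L^2 M (L != M), so D-series; mu = 6 gives D_6.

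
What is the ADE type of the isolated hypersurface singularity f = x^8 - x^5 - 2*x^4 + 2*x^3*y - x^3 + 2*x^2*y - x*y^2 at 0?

The Hessian of f at 0 has rank 0. Corank 2; j^3 = -x*(x - y)^2 has shape L^2 M (L != M), so D-series; mu = 9 gives D_9.

D9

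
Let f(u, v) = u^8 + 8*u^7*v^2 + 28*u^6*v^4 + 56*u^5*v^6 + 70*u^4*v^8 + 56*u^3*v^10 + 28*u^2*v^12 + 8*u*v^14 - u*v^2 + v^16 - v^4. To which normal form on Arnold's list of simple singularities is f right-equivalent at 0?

D_9

The Hessian of f at 0 has rank 0. Corank 2; j^3 = -u*v^2 has shape L^2 M (L != M), so D-series; mu = 9 gives D_9.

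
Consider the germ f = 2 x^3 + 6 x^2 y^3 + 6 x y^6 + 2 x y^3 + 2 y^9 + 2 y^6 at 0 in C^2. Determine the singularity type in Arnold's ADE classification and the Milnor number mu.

The Hessian of f at 0 has rank 0. Corank 2; j^3 = 2*x^3 is a perfect cube, so E-series; the 4-jet and mu = 7 give E_7.

Type E7, Milnor number mu = 7.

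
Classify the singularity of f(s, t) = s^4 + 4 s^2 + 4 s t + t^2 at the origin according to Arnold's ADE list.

A3

The Hessian of f at 0 is [[8, 4], [4, 2]] with rank 1, so corank 1. A Groebner basis of the Jacobian ideal J(f) in C{s,t} is {t^3, s + t/2}; counting standard monomials gives mu = 3. Corank 1: A-series; mu = 3 gives A_3.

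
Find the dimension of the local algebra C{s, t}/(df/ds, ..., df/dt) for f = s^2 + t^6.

5

The Hessian of f at 0 has rank 1. Corank 1: A-series; mu = 5 gives A_5.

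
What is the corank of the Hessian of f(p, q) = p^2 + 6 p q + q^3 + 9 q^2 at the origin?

Hessian at 0 has rank 1.

1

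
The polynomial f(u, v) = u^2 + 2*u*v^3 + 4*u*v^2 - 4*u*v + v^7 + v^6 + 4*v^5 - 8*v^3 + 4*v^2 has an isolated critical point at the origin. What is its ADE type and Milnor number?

Type A6, Milnor number mu = 6.

The Hessian of f at 0 is [[2, -4], [-4, 8]] with rank 1, so corank 1. A Groebner basis of the Jacobian ideal J(f) in C{u,v} is {u^3 - 3*u^2 - 24*u*v + 80*u + 220*v^2 - 160*v, u^2*v - 8*u*v + 20*u + 56*v^2 - 40*v, u^2/4 + u*v^2 - 2*u*v + 4*u + 11*v^2 - 8*v, u + v^3 + 2*v^2 - 2*v}; counting standard monomials gives mu = 6. Corank 1: A-series; mu = 6 gives A_6.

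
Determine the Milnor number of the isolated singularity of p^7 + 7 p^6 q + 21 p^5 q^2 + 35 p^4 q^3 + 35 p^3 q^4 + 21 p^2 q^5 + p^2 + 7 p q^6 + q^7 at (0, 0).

6

The Hessian of f at 0 is [[2, 0], [0, 0]] with rank 1, so corank 1. A Groebner basis of the Jacobian ideal J(f) in C{p,q} is {q^6, p}; counting standard monomials gives mu = 6. Corank 1: A-series; mu = 6 gives A_6.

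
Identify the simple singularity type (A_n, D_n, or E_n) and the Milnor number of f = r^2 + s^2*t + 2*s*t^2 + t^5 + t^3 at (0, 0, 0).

The Hessian of f at 0 is [[0, 0, 0], [0, 0, 0], [0, 0, 2]] with rank 1, so corank 2. A Groebner basis of the Jacobian ideal J(f) in C{s,t,r} is {s^2/5 + t^4 - t^2/5, s^3 + t^3, s*t + t^2, r}; counting standard monomials gives mu = 6. Corank 2; j^3 = t*(s + t)^2 has shape L^2 M (L != M), so D-series; mu = 6 gives D_6.

Type D_{6}, Milnor number mu = 6.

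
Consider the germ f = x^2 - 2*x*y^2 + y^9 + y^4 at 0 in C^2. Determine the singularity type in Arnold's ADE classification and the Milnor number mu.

The Hessian of f at 0 is [[2, 0], [0, 0]] with rank 1, so corank 1. A Groebner basis of the Jacobian ideal J(f) in C{x,y} is {x^4, -x + y^2}; counting standard monomials gives mu = 8. Corank 1: A-series; mu = 8 gives A_8.

Type A_{8}, Milnor number mu = 8.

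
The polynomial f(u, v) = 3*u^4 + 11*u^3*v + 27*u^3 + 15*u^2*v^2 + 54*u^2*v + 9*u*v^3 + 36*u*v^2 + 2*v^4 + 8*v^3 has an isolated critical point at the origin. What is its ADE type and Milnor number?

The Hessian of f at 0 is [[0, 0], [0, 0]] with rank 0, so corank 2. A Groebner basis of the Jacobian ideal J(f) in C{u,v} is {19683*u^2 + 26244*u*v + v^4 + 27*v^3 + 8748*v^2, u^3 + 270*u^2 + 360*u*v + 2*v^3/3 + 120*v^2, u^2*v - 243*u^2 - 324*u*v - 7*v^3/9 - 108*v^2, 162*u^2 + u*v^2 + 216*u*v + 8*v^3/9 + 72*v^2}; counting standard monomials gives mu = 7. Corank 2; j^3 = (3*u + 2*v)^3 is a perfect cube, so E-series; the 4-jet and mu = 7 give E_7.

Type E_{7}, Milnor number mu = 7.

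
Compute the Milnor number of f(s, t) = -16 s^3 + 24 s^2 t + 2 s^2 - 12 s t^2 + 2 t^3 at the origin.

2

The Hessian of f at 0 is [[4, 0], [0, 0]] with rank 1, so corank 1. A Groebner basis of the Jacobian ideal J(f) in C{s,t} is {t^2, s}; counting standard monomials gives mu = 2. Corank 1: A-series; mu = 2 gives A_2.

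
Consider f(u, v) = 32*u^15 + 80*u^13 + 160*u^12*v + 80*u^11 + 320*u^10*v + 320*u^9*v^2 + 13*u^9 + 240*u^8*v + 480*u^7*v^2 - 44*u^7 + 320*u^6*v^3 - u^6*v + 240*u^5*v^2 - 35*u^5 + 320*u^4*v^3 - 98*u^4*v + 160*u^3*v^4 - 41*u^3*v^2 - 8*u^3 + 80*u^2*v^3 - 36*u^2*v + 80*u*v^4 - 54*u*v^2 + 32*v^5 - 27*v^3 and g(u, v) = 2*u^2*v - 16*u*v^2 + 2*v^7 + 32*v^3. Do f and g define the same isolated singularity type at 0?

No.

The Hessian of f at 0 is [[0, 0], [0, 0]] with rank 0, so corank 2. A Groebner basis of the Jacobian ideal J(f) in C{u,v} is {-104*u^2/81 + u*v^3 - 104*u*v/27 - 26*v^2/9, 64*u^2/81 + 64*u*v/27 + v^4 + 16*v^2/9, u^3 - 27*u*v^2/4 - 27*v^3/4, u^2*v + 3*u*v^2 + 9*v^3/4}; counting standard monomials gives mu = 8. Corank 2; j^3 = -(2*u + 3*v)^3 is a perfect cube, so E-series; the 5-jet and mu = 8 give E_8. The Hessian of g at 0 is [[0, 0], [0, 0]] with rank 0, so corank 2. A Groebner basis of the Jacobian ideal J(g) in C{u,v} is {u^2/7 + v^6 - 16*v^2/7, u^3 - 64*v^3, u*v - 4*v^2}; counting standard monomials gives mu = 8. Corank 2; j^3 = 2*v*(u - 4*v)^2 has shape L^2 M (L != M), so D-series; mu = 8 gives D_8. f is E_8 but g is D_8, hence not right-equivalent.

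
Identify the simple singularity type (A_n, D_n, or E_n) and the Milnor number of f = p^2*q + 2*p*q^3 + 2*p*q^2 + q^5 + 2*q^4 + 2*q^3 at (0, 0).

Type D4, Milnor number mu = 4.

The Hessian of f at 0 has rank 0. Corank 2; j^3 = q*(p^2 + 2*p*q + 2*q^2) splits into three distinct lines over C (the quadratic factor has nonzero discriminant), so D_4.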